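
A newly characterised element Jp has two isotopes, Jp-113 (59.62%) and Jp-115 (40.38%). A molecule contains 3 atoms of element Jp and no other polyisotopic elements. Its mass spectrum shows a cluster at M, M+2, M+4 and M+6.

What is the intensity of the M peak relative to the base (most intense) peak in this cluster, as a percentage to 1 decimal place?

49.2%

Binomial terms of (0.5962 + 0.4038)^3: M 0.2119, M+2 0.4306, M+4 0.2916, M+6 0.0658 → M+2 is the base peak.
P(M+2) = C(3,1) × 0.5962^2 × 0.4038^1 = 3 × 0.35545444 × 0.4038 = 0.430598 (base)
P(M) = C(3,0) × 0.5962^3 × 0.4038^0 = 1 × 0.21192194 × 1.0000 = 0.211922
Relative intensity = 0.211922 / 0.430598 × 100 = 49.2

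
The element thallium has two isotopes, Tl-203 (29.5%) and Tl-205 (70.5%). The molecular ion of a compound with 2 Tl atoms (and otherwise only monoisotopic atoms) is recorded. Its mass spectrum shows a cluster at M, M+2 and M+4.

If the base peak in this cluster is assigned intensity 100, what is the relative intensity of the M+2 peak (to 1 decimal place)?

83.7

Term probabilities: M 0.0870, M+2 0.4160, M+4 0.4970. Base peak = M+4.
P(M+4) = C(2,2) × 0.295^0 × 0.705^2 = 1 × 1.0000 × 0.497025 = 0.497025 (base)
P(M+2) = C(2,1) × 0.295^1 × 0.705^1 = 2 × 0.2950 × 0.7050 = 0.415950
Relative intensity = 0.415950 / 0.497025 × 100 = 83.7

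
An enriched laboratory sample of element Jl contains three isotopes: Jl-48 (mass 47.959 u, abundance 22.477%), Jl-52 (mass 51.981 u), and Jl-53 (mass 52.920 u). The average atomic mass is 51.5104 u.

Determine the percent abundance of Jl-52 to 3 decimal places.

The remaining 77.523% is split between Jl-52 (fraction x) and Jl-53 (fraction 0.77523 − x).
Substituting: 51.981x + 52.920(0.77523 − x) = 40.73065557
(51.981 − 52.920)x = -0.29451603  ⇒  x = 0.31365, y = 0.46158
Jl-52: 31.365%, Jl-53: 46.158%.

31.365%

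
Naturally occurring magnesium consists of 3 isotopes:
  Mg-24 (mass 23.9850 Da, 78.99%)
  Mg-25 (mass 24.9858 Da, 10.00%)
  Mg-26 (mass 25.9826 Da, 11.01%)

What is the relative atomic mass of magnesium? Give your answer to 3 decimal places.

Ar = Σ fᵢ·mᵢ = 0.7899 × 23.9850 + 0.1000 × 24.9858 + 0.1101 × 25.9826
= 18.94575 + 2.49858 + 2.86068 = 24.30501 Da

24.305 Da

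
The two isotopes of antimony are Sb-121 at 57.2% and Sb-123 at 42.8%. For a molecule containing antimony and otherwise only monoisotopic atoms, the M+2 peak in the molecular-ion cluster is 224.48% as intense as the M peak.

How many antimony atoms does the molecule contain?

3

For n independent Sb atoms, I(M+2)/I(M) = n · (abundance Sb-123) / (abundance Sb-121) = n · 0.428/0.572.
n = 2.2448 × 0.572/0.428 = 3.00 ≈ 3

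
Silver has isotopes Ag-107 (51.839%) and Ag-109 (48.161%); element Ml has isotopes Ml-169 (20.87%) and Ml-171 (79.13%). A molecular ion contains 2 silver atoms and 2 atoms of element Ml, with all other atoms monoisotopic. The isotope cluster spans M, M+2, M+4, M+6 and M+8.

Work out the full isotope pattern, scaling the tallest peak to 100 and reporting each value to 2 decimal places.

Silver pattern (n=2): 0.26872819 : 0.49932362 : 0.23194819
Element Ml pattern (n=2): 0.04355569 : 0.33028862 : 0.62615569
Convolve the two distributions (both contribute in 2-u steps):
  M: 0.26872819×0.04355569 = 0.011705
  M+2: 0.26872819×0.33028862 + 0.49932362×0.04355569 = 0.110506
  M+4: 0.26872819×0.62615569 + 0.49932362×0.33028862 + 0.23194819×0.04355569 = 0.343289
  M+6: 0.49932362×0.62615569 + 0.23194819×0.33028862 = 0.389264
  M+8: 0.23194819×0.62615569 = 0.145236
Scale to base peak (0.389264) = 100: 3.01 : 28.39 : 88.19 : 100.00 : 37.31

3.01 : 28.39 : 88.19 : 100.00 : 37.31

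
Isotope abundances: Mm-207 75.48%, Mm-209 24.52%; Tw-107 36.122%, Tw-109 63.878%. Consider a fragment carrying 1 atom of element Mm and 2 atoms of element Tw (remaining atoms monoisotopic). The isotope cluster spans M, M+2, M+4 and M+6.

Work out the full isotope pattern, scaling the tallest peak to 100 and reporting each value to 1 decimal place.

23.4 : 90.3 : 100.0 : 23.8

Element Mm pattern (n=1): 0.7548 : 0.2452
Element Tw pattern (n=2): 0.13047989 : 0.46148022 : 0.40803989
Convolve the two distributions (both contribute in 2-u steps):
  M: 0.7548×0.13047989 = 0.098486
  M+2: 0.7548×0.46148022 + 0.2452×0.13047989 = 0.380319
  M+4: 0.7548×0.40803989 + 0.2452×0.46148022 = 0.421143
  M+6: 0.2452×0.40803989 = 0.100051
Scale to base peak (0.421143) = 100: 23.4 : 90.3 : 100.0 : 23.8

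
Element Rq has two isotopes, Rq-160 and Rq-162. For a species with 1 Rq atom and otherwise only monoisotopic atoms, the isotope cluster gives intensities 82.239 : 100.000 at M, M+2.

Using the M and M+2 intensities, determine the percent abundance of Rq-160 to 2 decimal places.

Write p for the Rq-160 fraction. I(M+2)/I(M) = [C(1,1)·p^0·(1−p)] / p^1 = 1·(1−p)/p = 100.000/82.239 = 1.2160
(1−p)/p = 1.2160/1 = 1.2160  ⇒  p = 1/(1 + 1.2160) = 0.4513
Rq-160: 45.13%, Rq-162: 54.87%.

45.13%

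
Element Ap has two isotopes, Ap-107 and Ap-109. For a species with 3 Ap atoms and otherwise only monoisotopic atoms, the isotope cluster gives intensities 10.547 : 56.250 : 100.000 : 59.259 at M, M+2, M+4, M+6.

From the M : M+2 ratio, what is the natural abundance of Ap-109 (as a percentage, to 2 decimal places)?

64.00%

Write p for the Ap-107 fraction. I(M+2)/I(M) = [C(3,1)·p^2·(1−p)] / p^3 = 3·(1−p)/p = 56.250/10.547 = 5.3333
(1−p)/p = 5.3333/3 = 1.7778  ⇒  p = 1/(1 + 1.7778) = 0.3600
Ap-107: 36.00%, Ap-109: 64.00%.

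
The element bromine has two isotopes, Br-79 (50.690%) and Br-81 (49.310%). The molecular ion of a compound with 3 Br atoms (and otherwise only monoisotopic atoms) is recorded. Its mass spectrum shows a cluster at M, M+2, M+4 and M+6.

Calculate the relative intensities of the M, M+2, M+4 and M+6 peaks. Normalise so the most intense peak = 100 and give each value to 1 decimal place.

The 3 Br atoms are independent, so intensities follow the terms of (0.50690 + 0.49310)^3.
P(M) = 0.50690^3 = 0.130247
P(M+2) = 3 × 0.50690^2 × 0.49310^1 = 0.380103
P(M+4) = 3 × 0.50690^1 × 0.49310^2 = 0.369755
P(M+6) = 0.49310^3 = 0.119896
The M+2 peak is largest (0.380103); scaling to 100 gives 34.3 : 100.0 : 97.3 : 31.5.

34.3 : 100.0 : 97.3 : 31.5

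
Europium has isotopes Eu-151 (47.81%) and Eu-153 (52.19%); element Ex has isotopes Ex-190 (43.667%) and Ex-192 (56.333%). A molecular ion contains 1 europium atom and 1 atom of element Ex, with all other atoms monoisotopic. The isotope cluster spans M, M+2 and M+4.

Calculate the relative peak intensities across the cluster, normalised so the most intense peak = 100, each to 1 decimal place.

Europium pattern (n=1): 0.4781 : 0.5219
Element Ex pattern (n=1): 0.43667 : 0.56333
Convolve the two distributions (both contribute in 2-u steps):
  M: 0.4781×0.43667 = 0.208772
  M+2: 0.4781×0.56333 + 0.5219×0.43667 = 0.497226
  M+4: 0.5219×0.56333 = 0.294002
Scale to base peak (0.497226) = 100: 42.0 : 100.0 : 59.1

42.0 : 100.0 : 59.1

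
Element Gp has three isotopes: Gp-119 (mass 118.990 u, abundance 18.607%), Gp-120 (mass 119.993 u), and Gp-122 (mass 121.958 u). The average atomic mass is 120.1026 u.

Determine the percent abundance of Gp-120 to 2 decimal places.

Let x and y be the fractions of Gp-120 and Gp-122. Then x + y = 1 − 0.18607 = 0.81393 and 119.993x + 121.958y = 120.1026 − 0.18607×118.990 = 97.9621307.
Substituting: 119.993x + 121.958(0.81393 − x) = 97.9621307
(119.993 − 121.958)x = -1.30314424  ⇒  x = 0.66318, y = 0.15075
Gp-120: 66.32%, Gp-122: 15.08%.

66.32%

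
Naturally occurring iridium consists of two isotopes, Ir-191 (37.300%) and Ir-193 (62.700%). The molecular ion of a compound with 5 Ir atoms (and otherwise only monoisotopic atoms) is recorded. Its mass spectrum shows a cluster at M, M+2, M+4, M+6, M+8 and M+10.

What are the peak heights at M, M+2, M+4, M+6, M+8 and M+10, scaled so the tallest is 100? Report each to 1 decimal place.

Expanding (0.37300 + 0.62700)^5:
P(M) = 0.37300^5 = 0.007220
P(M+2) = 5 × 0.37300^4 × 0.62700^1 = 0.060684
P(M+4) = 10 × 0.37300^3 × 0.62700^2 = 0.204015
P(M+6) = 10 × 0.37300^2 × 0.62700^3 = 0.342942
P(M+8) = 5 × 0.37300^1 × 0.62700^4 = 0.288237
P(M+10) = 0.62700^5 = 0.096903
The M+6 peak is largest (0.342942); scaling to 100 gives 2.1 : 17.7 : 59.5 : 100.0 : 84.0 : 28.3.

2.1 : 17.7 : 59.5 : 100.0 : 84.0 : 28.3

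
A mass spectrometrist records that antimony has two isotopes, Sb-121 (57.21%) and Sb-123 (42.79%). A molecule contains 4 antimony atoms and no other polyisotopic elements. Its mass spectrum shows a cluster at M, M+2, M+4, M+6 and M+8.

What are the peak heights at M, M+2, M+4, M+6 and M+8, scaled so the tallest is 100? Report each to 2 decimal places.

Expanding (0.5721 + 0.4279)^4:
P(M) = 0.5721^4 = 0.107124
P(M+2) = 4 × 0.5721^3 × 0.4279^1 = 0.320493
P(M+4) = 6 × 0.5721^2 × 0.4279^2 = 0.359567
P(M+6) = 4 × 0.5721^1 × 0.4279^3 = 0.179291
P(M+8) = 0.4279^4 = 0.033525
The M+4 peak is largest (0.359567); scaling to 100 gives 29.79 : 89.13 : 100.00 : 49.86 : 9.32.

29.79 : 89.13 : 100.00 : 49.86 : 9.32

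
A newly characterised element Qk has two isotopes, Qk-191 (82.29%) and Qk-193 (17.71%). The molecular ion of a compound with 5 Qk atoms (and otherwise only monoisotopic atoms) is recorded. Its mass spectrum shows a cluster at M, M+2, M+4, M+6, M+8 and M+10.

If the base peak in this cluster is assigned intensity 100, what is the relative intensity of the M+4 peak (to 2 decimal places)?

43.04

Binomial terms of (0.8229 + 0.1771)^5: M 0.3773, M+2 0.4060, M+4 0.1748, M+6 0.0376, M+8 0.0040, M+10 0.0002 → M+2 is the base peak.
P(M+2) = C(5,1) × 0.8229^4 × 0.1771^1 = 5 × 0.45855164 × 0.1771 = 0.406047 (base)
P(M+4) = C(5,2) × 0.8229^3 × 0.1771^2 = 10 × 0.55723859 × 0.03136441 = 0.174775
Relative intensity = 0.174775 / 0.406047 × 100 = 43.04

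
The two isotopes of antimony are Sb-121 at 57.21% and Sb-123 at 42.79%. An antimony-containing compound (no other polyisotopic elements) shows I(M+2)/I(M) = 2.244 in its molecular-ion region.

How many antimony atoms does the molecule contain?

The M+2/M ratio from n Sb atoms is n · q/p = n · 0.4279/0.5721.
n = 2.244 × 0.5721/0.4279 = 3.00 ≈ 3

3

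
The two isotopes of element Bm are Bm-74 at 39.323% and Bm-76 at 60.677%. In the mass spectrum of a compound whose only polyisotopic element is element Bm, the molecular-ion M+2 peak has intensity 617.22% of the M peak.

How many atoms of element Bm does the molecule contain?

4

For n independent Bm atoms, I(M+2)/I(M) = n · (abundance Bm-76) / (abundance Bm-74) = n · 0.60677/0.39323.
n = 6.1722 × 0.39323/0.60677 = 4.00 ≈ 4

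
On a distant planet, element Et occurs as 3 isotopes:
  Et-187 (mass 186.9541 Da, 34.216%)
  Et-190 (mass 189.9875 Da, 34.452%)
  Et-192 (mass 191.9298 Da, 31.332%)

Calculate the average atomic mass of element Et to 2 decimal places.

189.56 Da

Weight each isotope mass by its fractional abundance: 0.34216 × 186.9541 + 0.34452 × 189.9875 + 0.31332 × 191.9298
= 63.96821 + 65.45449 + 60.13544 = 189.55814 Da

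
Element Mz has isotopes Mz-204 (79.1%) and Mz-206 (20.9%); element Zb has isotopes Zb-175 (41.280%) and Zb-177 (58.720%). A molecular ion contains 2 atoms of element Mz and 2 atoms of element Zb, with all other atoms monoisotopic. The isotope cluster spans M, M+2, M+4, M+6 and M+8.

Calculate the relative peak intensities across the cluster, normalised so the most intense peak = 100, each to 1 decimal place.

Element Mz pattern (n=2): 0.625681 : 0.330638 : 0.043681
Element Zb pattern (n=2): 0.17040384 : 0.48479232 : 0.34480384
Convolve the two distributions (both contribute in 2-u steps):
  M: 0.625681×0.17040384 = 0.106618
  M+2: 0.625681×0.48479232 + 0.330638×0.17040384 = 0.359667
  M+4: 0.625681×0.34480384 + 0.330638×0.48479232 + 0.043681×0.17040384 = 0.383471
  M+6: 0.330638×0.34480384 + 0.043681×0.48479232 = 0.135181
  M+8: 0.043681×0.34480384 = 0.015061
Scale to base peak (0.383471) = 100: 27.8 : 93.8 : 100.0 : 35.3 : 3.9

27.8 : 93.8 : 100.0 : 35.3 : 3.9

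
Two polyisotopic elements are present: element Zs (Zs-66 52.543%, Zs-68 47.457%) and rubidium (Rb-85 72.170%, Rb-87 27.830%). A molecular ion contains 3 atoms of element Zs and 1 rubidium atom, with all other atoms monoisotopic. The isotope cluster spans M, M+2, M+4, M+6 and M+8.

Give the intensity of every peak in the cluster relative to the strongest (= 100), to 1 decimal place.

Element Zs pattern (n=3): 0.14505897 : 0.39305314 : 0.35500681 : 0.10688108
Rubidium pattern (n=1): 0.7217 : 0.2783
Convolve the two distributions (both contribute in 2-u steps):
  M: 0.14505897×0.7217 = 0.104689
  M+2: 0.14505897×0.2783 + 0.39305314×0.7217 = 0.324036
  M+4: 0.39305314×0.2783 + 0.35500681×0.7217 = 0.365595
  M+6: 0.35500681×0.2783 + 0.10688108×0.7217 = 0.175934
  M+8: 0.10688108×0.2783 = 0.029745
Scale to base peak (0.365595) = 100: 28.6 : 88.6 : 100.0 : 48.1 : 8.1

28.6 : 88.6 : 100.0 : 48.1 : 8.1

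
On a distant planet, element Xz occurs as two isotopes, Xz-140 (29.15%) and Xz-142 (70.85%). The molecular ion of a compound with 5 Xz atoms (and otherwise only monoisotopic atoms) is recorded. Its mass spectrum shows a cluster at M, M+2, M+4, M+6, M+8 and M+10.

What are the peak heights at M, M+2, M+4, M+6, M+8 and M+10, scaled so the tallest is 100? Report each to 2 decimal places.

Expanding (0.2915 + 0.7085)^5:
P(M) = 0.2915^5 = 0.002105
P(M+2) = 5 × 0.2915^4 × 0.7085^1 = 0.025578
P(M+4) = 10 × 0.2915^3 × 0.7085^2 = 0.124336
P(M+6) = 10 × 0.2915^2 × 0.7085^3 = 0.302202
P(M+8) = 5 × 0.2915^1 × 0.7085^4 = 0.367255
P(M+10) = 0.7085^5 = 0.178525
The M+8 peak is largest (0.367255); scaling to 100 gives 0.57 : 6.96 : 33.86 : 82.29 : 100.00 : 48.61.

0.57 : 6.96 : 33.86 : 82.29 : 100.00 : 48.61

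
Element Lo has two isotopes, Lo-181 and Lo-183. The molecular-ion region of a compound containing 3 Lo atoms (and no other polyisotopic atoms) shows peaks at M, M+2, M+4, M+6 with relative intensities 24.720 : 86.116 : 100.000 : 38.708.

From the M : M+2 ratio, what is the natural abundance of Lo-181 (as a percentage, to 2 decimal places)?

If p is the fraction of Lo that is Lo-181, then I(M+2)/I(M) = [C(3,1)·p^2·(1−p)] / p^3 = 3·(1−p)/p = 86.116/24.720 = 3.4837
(1−p)/p = 3.4837/3 = 1.1612  ⇒  p = 1/(1 + 1.1612) = 0.4627
Lo-181: 46.27%, Lo-183: 53.73%.

46.27%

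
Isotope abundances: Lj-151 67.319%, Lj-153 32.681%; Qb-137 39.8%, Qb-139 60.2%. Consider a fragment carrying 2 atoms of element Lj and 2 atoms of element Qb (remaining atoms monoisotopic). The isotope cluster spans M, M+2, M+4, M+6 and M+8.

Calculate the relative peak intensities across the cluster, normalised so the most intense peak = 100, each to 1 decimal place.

Element Lj pattern (n=2): 0.45318478 : 0.44001045 : 0.10680478
Element Qb pattern (n=2): 0.158404 : 0.479192 : 0.362404
Convolve the two distributions (both contribute in 2-u steps):
  M: 0.45318478×0.158404 = 0.071786
  M+2: 0.45318478×0.479192 + 0.44001045×0.158404 = 0.286862
  M+4: 0.45318478×0.362404 + 0.44001045×0.479192 + 0.10680478×0.158404 = 0.392004
  M+6: 0.44001045×0.362404 + 0.10680478×0.479192 = 0.210642
  M+8: 0.10680478×0.362404 = 0.038706
Scale to base peak (0.392004) = 100: 18.3 : 73.2 : 100.0 : 53.7 : 9.9

18.3 : 73.2 : 100.0 : 53.7 : 9.9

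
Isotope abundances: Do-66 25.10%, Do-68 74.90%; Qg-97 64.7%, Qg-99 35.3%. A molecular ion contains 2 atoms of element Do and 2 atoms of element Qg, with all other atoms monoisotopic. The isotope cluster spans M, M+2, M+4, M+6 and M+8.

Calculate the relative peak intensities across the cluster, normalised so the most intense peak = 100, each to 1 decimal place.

6.4 : 44.9 : 100.0 : 73.1 : 16.9

Element Do pattern (n=2): 0.063001 : 0.375998 : 0.561001
Element Qg pattern (n=2): 0.418609 : 0.456782 : 0.124609
Convolve the two distributions (both contribute in 2-u steps):
  M: 0.063001×0.418609 = 0.026373
  M+2: 0.063001×0.456782 + 0.375998×0.418609 = 0.186174
  M+4: 0.063001×0.124609 + 0.375998×0.456782 + 0.561001×0.418609 = 0.414440
  M+6: 0.375998×0.124609 + 0.561001×0.456782 = 0.303108
  M+8: 0.561001×0.124609 = 0.069906
Scale to base peak (0.414440) = 100: 6.4 : 44.9 : 100.0 : 73.1 : 16.9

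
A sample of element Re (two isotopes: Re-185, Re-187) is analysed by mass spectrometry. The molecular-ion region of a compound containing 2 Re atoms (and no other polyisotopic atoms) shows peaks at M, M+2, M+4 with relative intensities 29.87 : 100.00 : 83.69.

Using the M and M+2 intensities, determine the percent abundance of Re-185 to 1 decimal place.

Write p for the Re-185 fraction. I(M+2)/I(M) = [C(2,1)·p^1·(1−p)] / p^2 = 2·(1−p)/p = 100.00/29.87 = 3.3478
(1−p)/p = 3.3478/2 = 1.6739  ⇒  p = 1/(1 + 1.6739) = 0.3740
Re-185: 37.4%, Re-187: 62.6%.

37.4%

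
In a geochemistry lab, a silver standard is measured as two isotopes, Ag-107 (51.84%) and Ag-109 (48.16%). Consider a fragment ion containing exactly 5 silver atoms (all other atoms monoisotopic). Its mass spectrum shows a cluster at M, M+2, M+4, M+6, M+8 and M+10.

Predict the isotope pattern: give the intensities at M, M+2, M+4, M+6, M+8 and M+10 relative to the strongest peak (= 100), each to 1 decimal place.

11.6 : 53.8 : 100.0 : 92.9 : 43.2 : 8.0

Expanding (0.5184 + 0.4816)^5:
P(M) = 0.5184^5 = 0.037439
P(M+2) = 5 × 0.5184^4 × 0.4816^1 = 0.173907
P(M+4) = 10 × 0.5184^3 × 0.4816^2 = 0.323123
P(M+6) = 10 × 0.5184^2 × 0.4816^3 = 0.300185
P(M+8) = 5 × 0.5184^1 × 0.4816^4 = 0.139438
P(M+10) = 0.4816^5 = 0.025908
The M+4 peak is largest (0.323123); scaling to 100 gives 11.6 : 53.8 : 100.0 : 92.9 : 43.2 : 8.0.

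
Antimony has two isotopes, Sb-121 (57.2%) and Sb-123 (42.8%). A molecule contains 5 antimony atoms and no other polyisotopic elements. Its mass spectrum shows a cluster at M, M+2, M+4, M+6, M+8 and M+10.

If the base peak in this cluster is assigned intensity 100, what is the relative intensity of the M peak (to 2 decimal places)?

Binomial terms of (0.572 + 0.428)^5: M 0.0612, M+2 0.2291, M+4 0.3428, M+6 0.2565, M+8 0.0960, M+10 0.0144 → M+4 is the base peak.
P(M+4) = C(5,2) × 0.572^3 × 0.428^2 = 10 × 0.18714925 × 0.183184 = 0.342827 (base)
P(M) = C(5,0) × 0.572^5 × 0.428^0 = 1 × 0.06123224 × 1.0000 = 0.061232
Relative intensity = 0.061232 / 0.342827 × 100 = 17.86

17.86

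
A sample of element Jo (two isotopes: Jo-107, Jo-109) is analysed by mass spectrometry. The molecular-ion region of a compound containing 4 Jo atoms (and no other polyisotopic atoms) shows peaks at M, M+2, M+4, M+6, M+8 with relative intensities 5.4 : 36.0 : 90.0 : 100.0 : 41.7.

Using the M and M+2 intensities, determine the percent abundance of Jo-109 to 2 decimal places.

Write p for the Jo-107 fraction. I(M+2)/I(M) = [C(4,1)·p^3·(1−p)] / p^4 = 4·(1−p)/p = 36.0/5.4 = 6.6667
(1−p)/p = 6.6667/4 = 1.6667  ⇒  p = 1/(1 + 1.6667) = 0.3750
Jo-107: 37.50%, Jo-109: 62.50%.

62.50%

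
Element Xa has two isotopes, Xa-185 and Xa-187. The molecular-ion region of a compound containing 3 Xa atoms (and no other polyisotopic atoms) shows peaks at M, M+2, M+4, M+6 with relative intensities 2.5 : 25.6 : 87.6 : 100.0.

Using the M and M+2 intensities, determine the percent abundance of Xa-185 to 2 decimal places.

Write p for the Xa-185 fraction. I(M+2)/I(M) = [C(3,1)·p^2·(1−p)] / p^3 = 3·(1−p)/p = 25.6/2.5 = 10.2400
(1−p)/p = 10.2400/3 = 3.4133  ⇒  p = 1/(1 + 3.4133) = 0.2266
Xa-185: 22.66%, Xa-187: 77.34%.

22.66%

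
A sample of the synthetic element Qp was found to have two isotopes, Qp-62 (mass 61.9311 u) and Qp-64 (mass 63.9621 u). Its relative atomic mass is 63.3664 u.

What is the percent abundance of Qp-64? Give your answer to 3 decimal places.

70.670%

With x = fraction of Qp-62 (so Qp-64 is 1 − x):
61.9311·x + 63.9621·(1 − x) = 63.3664
(61.9311 − 63.9621)·x = 63.3664 − 63.9621
x = -0.5957 / -2.0310 = 0.29330 → 29.330% Qp-62, 70.670% Qp-64.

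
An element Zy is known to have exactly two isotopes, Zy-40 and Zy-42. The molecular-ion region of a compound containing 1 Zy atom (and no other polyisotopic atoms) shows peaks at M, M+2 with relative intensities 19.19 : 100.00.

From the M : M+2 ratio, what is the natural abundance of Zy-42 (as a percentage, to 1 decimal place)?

If p is the fraction of Zy that is Zy-40, then I(M+2)/I(M) = [C(1,1)·p^0·(1−p)] / p^1 = 1·(1−p)/p = 100.00/19.19 = 5.2110
(1−p)/p = 5.2110/1 = 5.2110  ⇒  p = 1/(1 + 5.2110) = 0.1610
Zy-40: 16.1%, Zy-42: 83.9%.

83.9%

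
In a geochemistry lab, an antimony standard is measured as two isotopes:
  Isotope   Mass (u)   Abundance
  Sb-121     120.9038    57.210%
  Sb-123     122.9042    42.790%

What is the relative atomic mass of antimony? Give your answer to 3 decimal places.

Average mass = Σ (abundance × isotope mass) = 0.57210 × 120.9038 + 0.42790 × 122.9042
= 69.16906 + 52.59071 = 121.75977 u

121.760 u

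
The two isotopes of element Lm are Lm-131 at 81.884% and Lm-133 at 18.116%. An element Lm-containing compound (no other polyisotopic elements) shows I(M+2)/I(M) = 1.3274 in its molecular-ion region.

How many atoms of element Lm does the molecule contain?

With n Lm atoms, P(M+2)/P(M) = C(n,1)·p^(n−1)q / p^n = n·q/p = n · 0.18116/0.81884.
n = 1.3274 × 0.81884/0.18116 = 6.00 ≈ 6

6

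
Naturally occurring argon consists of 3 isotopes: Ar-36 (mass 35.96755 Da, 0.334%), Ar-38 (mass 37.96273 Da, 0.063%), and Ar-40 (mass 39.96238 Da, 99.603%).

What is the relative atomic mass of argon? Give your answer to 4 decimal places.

Ar = Σ fᵢ·mᵢ = 0.00334 × 35.96755 + 0.00063 × 37.96273 + 0.99603 × 39.96238
= 0.120132 + 0.023917 + 39.803729 = 39.947778 Da

39.9478 Da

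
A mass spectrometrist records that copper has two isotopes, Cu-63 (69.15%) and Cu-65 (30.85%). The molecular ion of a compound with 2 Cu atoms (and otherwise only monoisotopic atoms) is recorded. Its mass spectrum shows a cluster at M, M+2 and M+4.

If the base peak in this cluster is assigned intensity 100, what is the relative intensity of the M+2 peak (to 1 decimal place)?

89.2

(0.6915 + 0.3085)^2 gives M 0.4782, M+2 0.4267, M+4 0.0952; the largest is M.
P(M) = C(2,0) × 0.6915^2 × 0.3085^0 = 1 × 0.47817225 × 1.0000 = 0.478172 (base)
P(M+2) = C(2,1) × 0.6915^1 × 0.3085^1 = 2 × 0.6915 × 0.3085 = 0.426656
Relative intensity = 0.426656 / 0.478172 × 100 = 89.2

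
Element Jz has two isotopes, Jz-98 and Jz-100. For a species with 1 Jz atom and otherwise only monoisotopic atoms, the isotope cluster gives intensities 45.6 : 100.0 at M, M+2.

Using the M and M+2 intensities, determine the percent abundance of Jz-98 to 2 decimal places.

31.32%

Let p = fractional abundance of Jz-98. I(M+2)/I(M) = [C(1,1)·p^0·(1−p)] / p^1 = 1·(1−p)/p = 100.0/45.6 = 2.1930
(1−p)/p = 2.1930/1 = 2.1930  ⇒  p = 1/(1 + 2.1930) = 0.3132
Jz-98: 31.32%, Jz-100: 68.68%.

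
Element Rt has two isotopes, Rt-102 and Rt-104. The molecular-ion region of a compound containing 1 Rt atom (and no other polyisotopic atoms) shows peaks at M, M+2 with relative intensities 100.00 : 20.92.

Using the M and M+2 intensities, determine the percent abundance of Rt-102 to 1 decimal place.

82.7%

Let p = fractional abundance of Rt-102. I(M+2)/I(M) = [C(1,1)·p^0·(1−p)] / p^1 = 1·(1−p)/p = 20.92/100.00 = 0.2092
(1−p)/p = 0.2092/1 = 0.2092  ⇒  p = 1/(1 + 0.2092) = 0.8270
Rt-102: 82.7%, Rt-104: 17.3%.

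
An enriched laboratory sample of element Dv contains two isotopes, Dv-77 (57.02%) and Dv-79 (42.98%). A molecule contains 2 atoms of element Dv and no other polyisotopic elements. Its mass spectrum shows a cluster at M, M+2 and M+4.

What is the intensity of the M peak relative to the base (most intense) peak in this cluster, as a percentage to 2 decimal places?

66.33%

Binomial terms of (0.5702 + 0.4298)^2: M 0.3251, M+2 0.4901, M+4 0.1847 → M+2 is the base peak.
P(M+2) = C(2,1) × 0.5702^1 × 0.4298^1 = 2 × 0.5702 × 0.4298 = 0.490144 (base)
P(M) = C(2,0) × 0.5702^2 × 0.4298^0 = 1 × 0.32512804 × 1.0000 = 0.325128
Relative intensity = 0.325128 / 0.490144 × 100 = 66.33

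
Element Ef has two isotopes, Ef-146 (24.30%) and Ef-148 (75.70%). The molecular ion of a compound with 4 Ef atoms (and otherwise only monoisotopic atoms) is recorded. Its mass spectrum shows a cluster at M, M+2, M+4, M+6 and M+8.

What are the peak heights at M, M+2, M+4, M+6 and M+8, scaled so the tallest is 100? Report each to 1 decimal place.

0.8 : 10.3 : 48.2 : 100.0 : 77.9

Each Ef atom is independently Ef-146 (p = 0.2430) or Ef-148 (q = 0.7570); the cluster is the binomial expansion (p + q)^4.
P(M) = 0.2430^4 = 0.003487
P(M+2) = 4 × 0.2430^3 × 0.7570^1 = 0.043448
P(M+4) = 6 × 0.2430^2 × 0.7570^2 = 0.203028
P(M+6) = 4 × 0.2430^1 × 0.7570^3 = 0.421652
P(M+8) = 0.7570^4 = 0.328385
The M+6 peak is largest (0.421652); scaling to 100 gives 0.8 : 10.3 : 48.2 : 100.0 : 77.9.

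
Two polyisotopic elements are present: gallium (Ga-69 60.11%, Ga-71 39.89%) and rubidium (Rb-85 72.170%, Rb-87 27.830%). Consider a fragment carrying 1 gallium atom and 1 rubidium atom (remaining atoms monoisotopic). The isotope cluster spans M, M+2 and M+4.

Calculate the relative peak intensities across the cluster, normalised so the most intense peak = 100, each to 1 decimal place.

Gallium pattern (n=1): 0.6011 : 0.3989
Rubidium pattern (n=1): 0.7217 : 0.2783
Convolve the two distributions (both contribute in 2-u steps):
  M: 0.6011×0.7217 = 0.433814
  M+2: 0.6011×0.2783 + 0.3989×0.7217 = 0.455172
  M+4: 0.3989×0.2783 = 0.111014
Scale to base peak (0.455172) = 100: 95.3 : 100.0 : 24.4

95.3 : 100.0 : 24.4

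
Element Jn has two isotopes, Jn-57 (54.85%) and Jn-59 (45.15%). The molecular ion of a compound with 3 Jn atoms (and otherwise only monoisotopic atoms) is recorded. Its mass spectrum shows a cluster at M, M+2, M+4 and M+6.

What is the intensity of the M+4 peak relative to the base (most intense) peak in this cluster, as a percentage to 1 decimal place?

Binomial terms of (0.5485 + 0.4515)^3: M 0.1650, M+2 0.4075, M+4 0.3354, M+6 0.0920 → M+2 is the base peak.
P(M+2) = C(3,1) × 0.5485^2 × 0.4515^1 = 3 × 0.30085225 × 0.4515 = 0.407504 (base)
P(M+4) = C(3,2) × 0.5485^1 × 0.4515^2 = 3 × 0.5485 × 0.20385225 = 0.335439
Relative intensity = 0.335439 / 0.407504 × 100 = 82.3

82.3%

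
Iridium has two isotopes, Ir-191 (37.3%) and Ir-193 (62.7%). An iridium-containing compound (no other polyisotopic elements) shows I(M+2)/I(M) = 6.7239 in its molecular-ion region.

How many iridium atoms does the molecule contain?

4

For n independent Ir atoms, I(M+2)/I(M) = n · (abundance Ir-193) / (abundance Ir-191) = n · 0.627/0.373.
n = 6.7239 × 0.373/0.627 = 4.00 ≈ 4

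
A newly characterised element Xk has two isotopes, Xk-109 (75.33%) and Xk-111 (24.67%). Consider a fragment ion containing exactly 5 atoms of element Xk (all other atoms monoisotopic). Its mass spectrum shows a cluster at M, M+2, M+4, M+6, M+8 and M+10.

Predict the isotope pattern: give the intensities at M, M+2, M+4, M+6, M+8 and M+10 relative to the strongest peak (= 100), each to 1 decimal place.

Expanding (0.7533 + 0.2467)^5:
P(M) = 0.7533^5 = 0.242572
P(M+2) = 5 × 0.7533^4 × 0.2467^1 = 0.397202
P(M+4) = 10 × 0.7533^3 × 0.2467^2 = 0.260161
P(M+6) = 10 × 0.7533^2 × 0.2467^3 = 0.085201
P(M+8) = 5 × 0.7533^1 × 0.2467^4 = 0.013951
P(M+10) = 0.2467^5 = 0.000914
The M+2 peak is largest (0.397202); scaling to 100 gives 61.1 : 100.0 : 65.5 : 21.5 : 3.5 : 0.2.

61.1 : 100.0 : 65.5 : 21.5 : 3.5 : 0.2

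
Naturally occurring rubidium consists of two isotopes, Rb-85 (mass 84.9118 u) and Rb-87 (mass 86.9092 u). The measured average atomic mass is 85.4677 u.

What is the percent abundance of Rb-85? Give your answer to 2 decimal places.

Let x be the fractional abundance of Rb-85; then Rb-87 has abundance 1 − x.
84.9118·x + 86.9092·(1 − x) = 85.4677
(84.9118 − 86.9092)·x = 85.4677 − 86.9092
x = -1.4415 / -1.9974 = 0.72169 → 72.17% Rb-85, 27.83% Rb-87.

72.17%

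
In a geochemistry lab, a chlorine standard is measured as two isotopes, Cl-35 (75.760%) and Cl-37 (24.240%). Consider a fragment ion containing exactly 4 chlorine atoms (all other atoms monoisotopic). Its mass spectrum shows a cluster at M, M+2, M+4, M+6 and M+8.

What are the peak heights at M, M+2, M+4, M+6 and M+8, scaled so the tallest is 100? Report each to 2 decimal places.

Each Cl atom is independently Cl-35 (p = 0.75760) or Cl-37 (q = 0.24240); the cluster is the binomial expansion (p + q)^4.
P(M) = 0.75760^4 = 0.329428
P(M+2) = 4 × 0.75760^3 × 0.24240^1 = 0.421612
P(M+4) = 6 × 0.75760^2 × 0.24240^2 = 0.202347
P(M+6) = 4 × 0.75760^1 × 0.24240^3 = 0.043162
P(M+8) = 0.24240^4 = 0.003452
The M+2 peak is largest (0.421612); scaling to 100 gives 78.14 : 100.00 : 47.99 : 10.24 : 0.82.

78.14 : 100.00 : 47.99 : 10.24 : 0.82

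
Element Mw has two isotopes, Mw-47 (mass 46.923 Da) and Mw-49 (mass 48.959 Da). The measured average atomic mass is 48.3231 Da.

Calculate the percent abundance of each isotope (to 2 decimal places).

Writing the weighted mean with unknown fraction x of Mw-47:
46.923·x + 48.959·(1 − x) = 48.3231
(46.923 − 48.959)·x = 48.3231 − 48.959
x = -0.6359 / -2.036 = 0.31233 → 31.23% Mw-47, 68.77% Mw-49.

Mw-47: 31.23%, Mw-49: 68.77%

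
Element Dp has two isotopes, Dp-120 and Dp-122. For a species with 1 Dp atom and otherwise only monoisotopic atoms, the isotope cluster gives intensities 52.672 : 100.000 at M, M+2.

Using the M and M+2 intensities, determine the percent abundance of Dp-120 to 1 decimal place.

Write p for the Dp-120 fraction. I(M+2)/I(M) = [C(1,1)·p^0·(1−p)] / p^1 = 1·(1−p)/p = 100.000/52.672 = 1.8985
(1−p)/p = 1.8985/1 = 1.8985  ⇒  p = 1/(1 + 1.8985) = 0.3450
Dp-120: 34.5%, Dp-122: 65.5%.

34.5%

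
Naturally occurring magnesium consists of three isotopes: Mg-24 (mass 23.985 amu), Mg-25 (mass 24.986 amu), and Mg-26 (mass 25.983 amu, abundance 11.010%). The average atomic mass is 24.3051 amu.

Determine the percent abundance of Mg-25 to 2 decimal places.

10.00%

Let x and y be the fractions of Mg-24 and Mg-25. Then x + y = 1 − 0.11010 = 0.88990 and 23.985x + 24.986y = 24.3051 − 0.11010×25.983 = 21.4443717.
Substituting: 23.985x + 24.986(0.88990 − x) = 21.4443717
(23.985 − 24.986)x = -0.7906697  ⇒  x = 0.78988, y = 0.10002
Mg-24: 78.99%, Mg-25: 10.00%.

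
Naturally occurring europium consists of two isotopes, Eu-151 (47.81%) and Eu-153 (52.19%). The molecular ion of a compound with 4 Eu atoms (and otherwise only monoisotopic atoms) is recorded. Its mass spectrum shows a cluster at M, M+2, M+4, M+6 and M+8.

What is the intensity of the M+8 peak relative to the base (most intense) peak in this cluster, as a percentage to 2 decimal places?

19.86%

Term probabilities: M 0.0522, M+2 0.2281, M+4 0.3736, M+6 0.2719, M+8 0.0742. Base peak = M+4.
P(M+4) = C(4,2) × 0.4781^2 × 0.5219^2 = 6 × 0.22857961 × 0.27237961 = 0.373563 (base)
P(M+8) = C(4,4) × 0.4781^0 × 0.5219^4 = 1 × 1.0000 × 0.07419065 = 0.074191
Relative intensity = 0.074191 / 0.373563 × 100 = 19.86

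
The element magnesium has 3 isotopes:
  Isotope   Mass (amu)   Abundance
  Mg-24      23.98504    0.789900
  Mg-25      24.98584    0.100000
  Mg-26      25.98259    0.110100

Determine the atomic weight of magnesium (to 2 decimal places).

24.31 amu

Average mass = Σ (abundance × isotope mass) = 0.789900 × 23.98504 + 0.100000 × 24.98584 + 0.110100 × 25.98259
= 18.945783 + 2.498584 + 2.860683 = 24.305050 amu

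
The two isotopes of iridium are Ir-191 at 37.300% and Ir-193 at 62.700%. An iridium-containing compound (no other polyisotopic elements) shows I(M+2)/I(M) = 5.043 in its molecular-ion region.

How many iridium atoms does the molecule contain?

3

For n independent Ir atoms, I(M+2)/I(M) = n · (abundance Ir-193) / (abundance Ir-191) = n · 0.62700/0.37300.
n = 5.043 × 0.37300/0.62700 = 3.00 ≈ 3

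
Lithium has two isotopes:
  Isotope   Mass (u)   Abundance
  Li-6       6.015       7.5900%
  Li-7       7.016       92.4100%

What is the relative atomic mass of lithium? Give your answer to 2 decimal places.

6.94 u

Ar = Σ fᵢ·mᵢ = 0.075900 × 6.015 + 0.924100 × 7.016
= 0.4565 + 6.4835 = 6.9400 u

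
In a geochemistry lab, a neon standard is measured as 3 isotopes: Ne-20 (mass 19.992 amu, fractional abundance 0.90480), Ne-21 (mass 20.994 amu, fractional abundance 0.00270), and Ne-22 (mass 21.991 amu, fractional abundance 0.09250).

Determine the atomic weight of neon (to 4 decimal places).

20.1796 amu

The abundance-weighted mean is 0.90480 × 19.992 + 0.00270 × 20.994 + 0.09250 × 21.991
= 18.08876 + 0.05668 + 2.03417 = 20.17961 amu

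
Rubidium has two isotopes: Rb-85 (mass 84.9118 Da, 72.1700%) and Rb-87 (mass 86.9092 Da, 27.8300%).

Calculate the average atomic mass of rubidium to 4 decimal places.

Ar = Σ fᵢ·mᵢ = 0.721700 × 84.9118 + 0.278300 × 86.9092
= 61.28085 + 24.18683 = 85.46768 Da

85.4677 Da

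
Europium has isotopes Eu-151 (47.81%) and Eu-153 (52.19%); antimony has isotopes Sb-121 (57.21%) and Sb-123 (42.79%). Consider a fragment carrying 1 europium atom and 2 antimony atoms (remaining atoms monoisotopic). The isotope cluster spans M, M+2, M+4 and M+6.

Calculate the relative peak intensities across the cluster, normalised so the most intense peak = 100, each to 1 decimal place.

Europium pattern (n=1): 0.4781 : 0.5219
Antimony pattern (n=2): 0.32729841 : 0.48960318 : 0.18309841
Convolve the two distributions (both contribute in 2-u steps):
  M: 0.4781×0.32729841 = 0.156481
  M+2: 0.4781×0.48960318 + 0.5219×0.32729841 = 0.404896
  M+4: 0.4781×0.18309841 + 0.5219×0.48960318 = 0.343063
  M+6: 0.5219×0.18309841 = 0.095559
Scale to base peak (0.404896) = 100: 38.6 : 100.0 : 84.7 : 23.6

38.6 : 100.0 : 84.7 : 23.6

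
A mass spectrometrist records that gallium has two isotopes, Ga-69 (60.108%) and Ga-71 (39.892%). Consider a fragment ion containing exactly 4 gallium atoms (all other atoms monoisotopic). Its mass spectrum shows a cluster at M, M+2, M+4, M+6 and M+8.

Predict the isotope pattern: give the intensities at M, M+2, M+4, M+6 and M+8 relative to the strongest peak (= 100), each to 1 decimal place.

Expanding (0.60108 + 0.39892)^4:
P(M) = 0.60108^4 = 0.130536
P(M+2) = 4 × 0.60108^3 × 0.39892^1 = 0.346531
P(M+4) = 6 × 0.60108^2 × 0.39892^2 = 0.344975
P(M+6) = 4 × 0.60108^1 × 0.39892^3 = 0.152633
P(M+8) = 0.39892^4 = 0.025325
The M+2 peak is largest (0.346531); scaling to 100 gives 37.7 : 100.0 : 99.6 : 44.0 : 7.3.

37.7 : 100.0 : 99.6 : 44.0 : 7.3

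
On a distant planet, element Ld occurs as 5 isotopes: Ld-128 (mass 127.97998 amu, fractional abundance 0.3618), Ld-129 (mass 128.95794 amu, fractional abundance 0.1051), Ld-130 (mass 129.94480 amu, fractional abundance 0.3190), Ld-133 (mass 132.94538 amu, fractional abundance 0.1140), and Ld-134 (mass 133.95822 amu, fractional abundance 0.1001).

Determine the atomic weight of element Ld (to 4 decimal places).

129.8740 amu

Average mass = Σ (abundance × isotope mass) = 0.3618 × 127.97998 + 0.1051 × 128.95794 + 0.3190 × 129.94480 + 0.1140 × 132.94538 + 0.1001 × 133.95822
= 46.303157 + 13.553479 + 41.452391 + 15.155773 + 13.409218 = 129.874018 amu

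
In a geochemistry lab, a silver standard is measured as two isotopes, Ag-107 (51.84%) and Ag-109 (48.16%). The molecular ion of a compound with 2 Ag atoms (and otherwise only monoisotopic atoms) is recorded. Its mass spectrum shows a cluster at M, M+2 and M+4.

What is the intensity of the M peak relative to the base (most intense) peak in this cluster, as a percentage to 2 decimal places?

Term probabilities: M 0.2687, M+2 0.4993, M+4 0.2319. Base peak = M+2.
P(M+2) = C(2,1) × 0.5184^1 × 0.4816^1 = 2 × 0.5184 × 0.4816 = 0.499323 (base)
P(M) = C(2,0) × 0.5184^2 × 0.4816^0 = 1 × 0.26873856 × 1.0000 = 0.268739
Relative intensity = 0.268739 / 0.499323 × 100 = 53.82

53.82%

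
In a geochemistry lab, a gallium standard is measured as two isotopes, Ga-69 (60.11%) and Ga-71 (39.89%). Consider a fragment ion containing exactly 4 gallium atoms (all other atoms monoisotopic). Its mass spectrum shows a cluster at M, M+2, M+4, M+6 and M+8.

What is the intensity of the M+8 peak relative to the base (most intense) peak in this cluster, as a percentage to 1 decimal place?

Binomial terms of (0.6011 + 0.3989)^4: M 0.1306, M+2 0.3465, M+4 0.3450, M+6 0.1526, M+8 0.0253 → M+2 is the base peak.
P(M+2) = C(4,1) × 0.6011^3 × 0.3989^1 = 4 × 0.21719018 × 0.3989 = 0.346549 (base)
P(M+8) = C(4,4) × 0.6011^0 × 0.3989^4 = 1 × 1.0000 × 0.02531956 = 0.025320
Relative intensity = 0.025320 / 0.346549 × 100 = 7.3

7.3%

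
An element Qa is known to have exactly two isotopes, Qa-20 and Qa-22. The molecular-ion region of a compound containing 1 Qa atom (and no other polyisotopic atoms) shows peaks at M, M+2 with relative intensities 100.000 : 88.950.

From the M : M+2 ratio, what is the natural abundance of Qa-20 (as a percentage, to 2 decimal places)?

52.92%

Write p for the Qa-20 fraction. I(M+2)/I(M) = [C(1,1)·p^0·(1−p)] / p^1 = 1·(1−p)/p = 88.950/100.000 = 0.8895
(1−p)/p = 0.8895/1 = 0.8895  ⇒  p = 1/(1 + 0.8895) = 0.5292
Qa-20: 52.92%, Qa-22: 47.08%.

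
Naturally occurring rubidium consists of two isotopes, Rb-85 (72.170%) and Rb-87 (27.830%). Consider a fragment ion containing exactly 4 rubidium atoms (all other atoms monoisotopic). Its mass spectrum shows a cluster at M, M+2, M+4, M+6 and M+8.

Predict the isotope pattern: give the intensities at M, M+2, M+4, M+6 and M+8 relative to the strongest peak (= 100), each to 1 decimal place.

The 4 Rb atoms are independent, so intensities follow the terms of (0.72170 + 0.27830)^4.
P(M) = 0.72170^4 = 0.271286
P(M+2) = 4 × 0.72170^3 × 0.27830^1 = 0.418450
P(M+4) = 6 × 0.72170^2 × 0.27830^2 = 0.242042
P(M+6) = 4 × 0.72170^1 × 0.27830^3 = 0.062224
P(M+8) = 0.27830^4 = 0.005999
The M+2 peak is largest (0.418450); scaling to 100 gives 64.8 : 100.0 : 57.8 : 14.9 : 1.4.

64.8 : 100.0 : 57.8 : 14.9 : 1.4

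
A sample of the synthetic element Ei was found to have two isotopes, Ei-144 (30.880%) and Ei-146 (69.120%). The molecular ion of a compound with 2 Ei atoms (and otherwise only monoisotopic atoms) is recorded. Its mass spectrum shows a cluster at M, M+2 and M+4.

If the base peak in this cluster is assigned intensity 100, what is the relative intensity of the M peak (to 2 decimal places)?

Binomial terms of (0.30880 + 0.69120)^2: M 0.0954, M+2 0.4269, M+4 0.4778 → M+4 is the base peak.
P(M+4) = C(2,2) × 0.30880^0 × 0.69120^2 = 1 × 1.0000 × 0.47775744 = 0.477757 (base)
P(M) = C(2,0) × 0.30880^2 × 0.69120^0 = 1 × 0.09535744 × 1.0000 = 0.095357
Relative intensity = 0.095357 / 0.477757 × 100 = 19.96

19.96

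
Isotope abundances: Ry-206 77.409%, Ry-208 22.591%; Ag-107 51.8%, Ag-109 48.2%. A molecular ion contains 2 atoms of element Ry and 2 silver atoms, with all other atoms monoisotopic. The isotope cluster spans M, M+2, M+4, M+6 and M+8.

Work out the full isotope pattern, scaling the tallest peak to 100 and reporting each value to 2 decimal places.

40.91 : 100.00 : 83.33 : 27.16 : 3.02

Element Ry pattern (n=2): 0.59921533 : 0.34974934 : 0.05103533
Silver pattern (n=2): 0.268324 : 0.499352 : 0.232324
Convolve the two distributions (both contribute in 2-u steps):
  M: 0.59921533×0.268324 = 0.160784
  M+2: 0.59921533×0.499352 + 0.34974934×0.268324 = 0.393066
  M+4: 0.59921533×0.232324 + 0.34974934×0.499352 + 0.05103533×0.268324 = 0.327554
  M+6: 0.34974934×0.232324 + 0.05103533×0.499352 = 0.106740
  M+8: 0.05103533×0.232324 = 0.011857
Scale to base peak (0.393066) = 100: 40.91 : 100.00 : 83.33 : 27.16 : 3.02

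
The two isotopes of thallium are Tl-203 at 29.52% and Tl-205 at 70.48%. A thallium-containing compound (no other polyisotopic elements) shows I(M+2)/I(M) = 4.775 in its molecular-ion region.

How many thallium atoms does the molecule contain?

For n independent Tl atoms, I(M+2)/I(M) = n · (abundance Tl-205) / (abundance Tl-203) = n · 0.7048/0.2952.
n = 4.775 × 0.2952/0.7048 = 2.00 ≈ 2

2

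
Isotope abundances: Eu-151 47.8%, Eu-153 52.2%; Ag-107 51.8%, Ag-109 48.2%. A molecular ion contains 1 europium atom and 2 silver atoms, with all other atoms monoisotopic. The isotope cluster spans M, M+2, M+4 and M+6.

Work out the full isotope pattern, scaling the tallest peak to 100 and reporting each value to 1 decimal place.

Europium pattern (n=1): 0.4780 : 0.5220
Silver pattern (n=2): 0.268324 : 0.499352 : 0.232324
Convolve the two distributions (both contribute in 2-u steps):
  M: 0.4780×0.268324 = 0.128259
  M+2: 0.4780×0.499352 + 0.5220×0.268324 = 0.378755
  M+4: 0.4780×0.232324 + 0.5220×0.499352 = 0.371713
  M+6: 0.5220×0.232324 = 0.121273
Scale to base peak (0.378755) = 100: 33.9 : 100.0 : 98.1 : 32.0

33.9 : 100.0 : 98.1 : 32.0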